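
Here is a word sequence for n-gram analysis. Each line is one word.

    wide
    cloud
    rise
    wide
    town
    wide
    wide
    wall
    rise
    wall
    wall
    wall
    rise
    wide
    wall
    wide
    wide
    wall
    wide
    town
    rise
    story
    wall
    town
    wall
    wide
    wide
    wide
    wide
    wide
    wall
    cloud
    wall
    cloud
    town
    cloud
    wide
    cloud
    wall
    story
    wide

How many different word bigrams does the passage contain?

23

41 tokens → 40 bigram windows in total.
Repeated bigrams (each contributes count−1 duplicates):
  wide wide: 6
  wide wall: 4
  wall wide: 3
  cloud wall: 2
  rise wide: 2
  wall cloud: 2
  wall rise: 2
  wall wall: 2
  … (2 more repeated)
17 duplicate windows → 40 − 17 = 23 distinct.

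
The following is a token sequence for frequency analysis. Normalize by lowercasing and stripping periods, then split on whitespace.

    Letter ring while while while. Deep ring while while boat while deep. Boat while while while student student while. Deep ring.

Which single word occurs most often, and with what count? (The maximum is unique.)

"while", 10 times

Unigram frequencies (highest first):
  while: 10
  ring: 3
  deep: 3
  boat: 2
  student: 2
  letter: 1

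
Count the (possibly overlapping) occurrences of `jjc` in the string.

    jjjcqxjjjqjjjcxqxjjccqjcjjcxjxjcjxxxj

4

Sliding a length-3 window over the 37 characters (35 positions):
  position 2–4: jjc
  position 12–14: jjc
  position 18–20: jjc
  position 25–27: jjc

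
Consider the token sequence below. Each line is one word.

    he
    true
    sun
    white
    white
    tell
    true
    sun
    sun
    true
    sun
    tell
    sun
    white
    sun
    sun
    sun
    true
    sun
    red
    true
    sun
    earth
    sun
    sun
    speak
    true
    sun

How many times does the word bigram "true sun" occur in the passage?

6

Scanning the 27 overlapping bigram windows for "true sun":
  position 2–3: true sun
  position 7–8: true sun
  position 10–11: true sun
  position 18–19: true sun
  position 21–22: true sun
  position 27–28: true sun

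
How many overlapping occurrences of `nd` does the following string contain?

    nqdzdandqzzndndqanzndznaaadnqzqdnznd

Sliding a length-2 window over the 36 characters (35 positions):
  position 7–8: nd
  position 12–13: nd
  position 14–15: nd
  position 20–21: nd
  position 35–36: nd

5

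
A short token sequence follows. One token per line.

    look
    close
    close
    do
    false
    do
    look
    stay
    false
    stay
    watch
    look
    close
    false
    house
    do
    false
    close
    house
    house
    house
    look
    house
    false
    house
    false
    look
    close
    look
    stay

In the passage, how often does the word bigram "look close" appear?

3

Scanning the 29 overlapping bigram windows for "look close":
  position 1–2: look close
  position 12–13: look close
  position 27–28: look close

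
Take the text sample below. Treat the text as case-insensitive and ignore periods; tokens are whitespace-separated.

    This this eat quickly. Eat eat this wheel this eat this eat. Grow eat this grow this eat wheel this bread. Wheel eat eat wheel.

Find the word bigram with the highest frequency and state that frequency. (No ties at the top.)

Bigram frequencies (highest first):
  this eat: 4
  eat this: 3
  eat eat: 2
  wheel this: 2
  eat wheel: 2
  this this: 1
  … (10 more, each ≤ 1)

"this eat", 4 times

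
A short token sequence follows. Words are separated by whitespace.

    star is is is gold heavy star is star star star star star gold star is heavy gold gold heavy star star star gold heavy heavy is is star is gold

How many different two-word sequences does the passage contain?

14

31 tokens → 30 bigram windows in total.
Repeated bigrams (each contributes count−1 duplicates):
  star star: 6
  star is: 4
  gold heavy: 3
  is is: 3
  heavy star: 2
  is gold: 2
  is star: 2
  star gold: 2
16 duplicate windows → 30 − 16 = 14 distinct.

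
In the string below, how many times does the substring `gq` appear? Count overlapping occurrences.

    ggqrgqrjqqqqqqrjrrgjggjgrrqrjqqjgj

Sliding a length-2 window over the 34 characters (33 positions):
  position 2–3: gq
  position 5–6: gq

2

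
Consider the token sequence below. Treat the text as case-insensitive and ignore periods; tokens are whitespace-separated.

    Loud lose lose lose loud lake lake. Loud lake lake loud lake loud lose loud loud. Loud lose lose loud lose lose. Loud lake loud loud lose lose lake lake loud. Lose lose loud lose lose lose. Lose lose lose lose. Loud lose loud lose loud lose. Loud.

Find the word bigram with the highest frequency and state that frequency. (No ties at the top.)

"lose lose", 12 times

Bigram frequencies (highest first):
  lose lose: 12
  loud lose: 10
  lose loud: 9
  lake loud: 5
  loud lake: 4
  lake lake: 3
  … (2 more, each ≤ 3)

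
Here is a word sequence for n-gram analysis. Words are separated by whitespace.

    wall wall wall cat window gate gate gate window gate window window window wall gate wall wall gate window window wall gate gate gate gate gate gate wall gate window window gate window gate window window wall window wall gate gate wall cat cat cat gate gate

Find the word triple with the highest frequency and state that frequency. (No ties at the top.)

Trigram frequencies (highest first):
  gate gate gate: 5
  gate window window: 4
  window gate window: 3
  window window wall: 3
  window wall gate: 3
  gate window gate: 2
  … (22 more, each ≤ 2)

"gate gate gate", 5 times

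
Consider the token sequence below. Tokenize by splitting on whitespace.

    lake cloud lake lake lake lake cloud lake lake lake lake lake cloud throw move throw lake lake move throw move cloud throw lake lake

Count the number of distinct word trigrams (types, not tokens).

25 tokens → 23 trigram windows in total.
Repeated trigrams (each contributes count−1 duplicates):
  lake lake lake: 5
  cloud lake lake: 2
  lake cloud lake: 2
  lake lake cloud: 2
  throw lake lake: 2
8 duplicate windows → 23 − 8 = 15 distinct.

15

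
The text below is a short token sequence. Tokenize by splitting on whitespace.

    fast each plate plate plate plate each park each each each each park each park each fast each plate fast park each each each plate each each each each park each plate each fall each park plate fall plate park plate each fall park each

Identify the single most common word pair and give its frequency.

Bigram frequencies (highest first):
  each each: 8
  park each: 6
  each park: 5
  each plate: 4
  plate each: 4
  plate plate: 3
  … (11 more, each ≤ 2)

"each each", 8 times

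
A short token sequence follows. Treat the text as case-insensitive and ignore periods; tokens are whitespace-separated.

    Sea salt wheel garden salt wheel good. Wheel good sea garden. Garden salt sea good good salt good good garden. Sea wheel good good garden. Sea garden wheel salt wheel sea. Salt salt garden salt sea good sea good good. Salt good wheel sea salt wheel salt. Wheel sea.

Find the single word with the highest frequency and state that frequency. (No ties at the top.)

Unigram frequencies (highest first):
  good: 12
  salt: 11
  sea: 10
  wheel: 9
  garden: 7

"good", 12 times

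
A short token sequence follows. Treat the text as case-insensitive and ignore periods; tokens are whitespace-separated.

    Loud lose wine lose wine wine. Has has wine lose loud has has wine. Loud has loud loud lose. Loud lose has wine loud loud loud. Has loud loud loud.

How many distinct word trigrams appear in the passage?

23

30 tokens → 28 trigram windows in total.
Repeated trigrams (each contributes count−1 duplicates):
  has has wine: 2
  has loud loud: 2
  has wine loud: 2
  loud has loud: 2
  loud loud loud: 2
5 duplicate windows → 28 − 5 = 23 distinct.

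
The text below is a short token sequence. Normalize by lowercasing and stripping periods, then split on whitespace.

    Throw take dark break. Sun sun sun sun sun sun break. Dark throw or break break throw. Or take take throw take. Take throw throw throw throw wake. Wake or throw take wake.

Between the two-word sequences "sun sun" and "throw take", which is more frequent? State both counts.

"sun sun": 5 occurrences
"throw take": 3 occurrences

"sun sun" (5 vs 3)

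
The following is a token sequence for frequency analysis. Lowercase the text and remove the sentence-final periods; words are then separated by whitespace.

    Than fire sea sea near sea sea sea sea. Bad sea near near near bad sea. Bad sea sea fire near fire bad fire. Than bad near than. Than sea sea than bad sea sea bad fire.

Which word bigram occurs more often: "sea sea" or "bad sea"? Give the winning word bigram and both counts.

"sea sea": 7 occurrences
"bad sea": 4 occurrences

"sea sea" (7 vs 4)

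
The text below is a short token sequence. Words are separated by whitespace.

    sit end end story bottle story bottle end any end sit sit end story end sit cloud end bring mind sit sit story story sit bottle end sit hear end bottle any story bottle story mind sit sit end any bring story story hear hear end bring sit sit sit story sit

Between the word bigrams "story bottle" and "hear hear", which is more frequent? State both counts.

"story bottle": 3 occurrences
"hear hear": 1 occurrence

"story bottle" (3 vs 1)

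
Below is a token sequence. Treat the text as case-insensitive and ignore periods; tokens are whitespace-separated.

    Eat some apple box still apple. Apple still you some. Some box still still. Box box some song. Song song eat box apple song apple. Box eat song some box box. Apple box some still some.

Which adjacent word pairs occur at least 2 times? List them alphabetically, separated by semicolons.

Bigram counts meeting the condition (at least 2 times):
  apple box: 3
  box apple: 2
  box box: 2
  box some: 2
  box still: 2
  some box: 2
  song song: 2

apple box; box apple; box box; box some; box still; some box; song song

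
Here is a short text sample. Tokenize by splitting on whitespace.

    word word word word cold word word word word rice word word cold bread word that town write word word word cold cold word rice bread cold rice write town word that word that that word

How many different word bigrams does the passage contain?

36 tokens → 35 bigram windows in total.
Repeated bigrams (each contributes count−1 duplicates):
  word word: 9
  word cold: 3
  word that: 3
  cold word: 2
  that word: 2
  word rice: 2
15 duplicate windows → 35 − 15 = 20 distinct.

20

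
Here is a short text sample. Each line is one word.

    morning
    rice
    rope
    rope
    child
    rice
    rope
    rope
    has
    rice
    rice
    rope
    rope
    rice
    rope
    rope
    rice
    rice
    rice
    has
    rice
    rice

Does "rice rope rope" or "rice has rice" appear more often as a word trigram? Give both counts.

"rice rope rope": 4 occurrences
"rice has rice": 1 occurrence

"rice rope rope" (4 vs 1)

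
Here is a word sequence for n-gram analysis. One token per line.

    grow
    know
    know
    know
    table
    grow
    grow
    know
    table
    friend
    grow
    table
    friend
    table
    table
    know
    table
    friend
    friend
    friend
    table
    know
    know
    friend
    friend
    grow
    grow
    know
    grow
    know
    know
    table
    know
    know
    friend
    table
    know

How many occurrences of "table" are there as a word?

Scanning the 37 tokens for "table":
  position 5: table
  position 9: table
  position 12: table
  position 14: table
  position 15: table
  position 17: table
  position 21: table
  position 32: table
  position 36: table

9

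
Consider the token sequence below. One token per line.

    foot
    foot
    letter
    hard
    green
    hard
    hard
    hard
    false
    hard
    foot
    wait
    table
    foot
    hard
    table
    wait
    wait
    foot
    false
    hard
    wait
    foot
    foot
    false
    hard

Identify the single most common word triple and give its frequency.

Trigram frequencies (highest first):
  foot false hard: 2
  foot foot letter: 1
  foot letter hard: 1
  letter hard green: 1
  hard green hard: 1
  green hard hard: 1
  … (17 more, each ≤ 1)

"foot false hard", 2 times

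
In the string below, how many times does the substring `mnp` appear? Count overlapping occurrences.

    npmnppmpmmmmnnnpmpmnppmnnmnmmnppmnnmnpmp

4

Sliding a length-3 window over the 40 characters (38 positions):
  position 3–5: mnp
  position 19–21: mnp
  position 29–31: mnp
  position 36–38: mnp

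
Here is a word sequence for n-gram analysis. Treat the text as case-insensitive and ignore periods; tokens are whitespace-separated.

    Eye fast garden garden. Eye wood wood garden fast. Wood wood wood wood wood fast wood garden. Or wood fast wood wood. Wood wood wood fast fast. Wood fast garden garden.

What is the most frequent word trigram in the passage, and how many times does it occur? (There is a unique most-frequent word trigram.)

"wood wood wood", 6 times

Trigram frequencies (highest first):
  wood wood wood: 6
  fast garden garden: 2
  fast wood wood: 2
  wood wood fast: 2
  wood fast wood: 2
  eye fast garden: 1
  … (14 more, each ≤ 1)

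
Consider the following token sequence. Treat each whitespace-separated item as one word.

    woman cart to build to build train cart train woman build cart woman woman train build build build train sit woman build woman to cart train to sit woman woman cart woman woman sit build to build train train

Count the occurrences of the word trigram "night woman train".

0

Scanning the 37 overlapping trigram windows for "night woman train":
  (none found)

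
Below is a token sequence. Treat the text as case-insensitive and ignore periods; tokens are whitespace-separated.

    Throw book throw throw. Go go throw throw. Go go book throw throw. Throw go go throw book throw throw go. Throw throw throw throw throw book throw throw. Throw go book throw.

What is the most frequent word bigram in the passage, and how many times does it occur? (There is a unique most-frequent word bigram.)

"throw throw", 11 times

Bigram frequencies (highest first):
  throw throw: 11
  book throw: 5
  throw go: 5
  throw book: 3
  go go: 3
  go throw: 3
  … (1 more, each ≤ 2)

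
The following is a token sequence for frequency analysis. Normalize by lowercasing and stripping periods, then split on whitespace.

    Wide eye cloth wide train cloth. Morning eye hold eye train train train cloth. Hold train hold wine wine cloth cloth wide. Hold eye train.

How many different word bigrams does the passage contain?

19

25 tokens → 24 bigram windows in total.
Repeated bigrams (each contributes count−1 duplicates):
  cloth wide: 2
  eye train: 2
  hold eye: 2
  train cloth: 2
  train train: 2
5 duplicate windows → 24 − 5 = 19 distinct.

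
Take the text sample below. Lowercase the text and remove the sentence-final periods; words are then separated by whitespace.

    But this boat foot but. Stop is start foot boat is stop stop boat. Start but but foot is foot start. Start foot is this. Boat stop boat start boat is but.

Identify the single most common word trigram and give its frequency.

"stop boat start", 2 times

Trigram frequencies (highest first):
  stop boat start: 2
  but this boat: 1
  this boat foot: 1
  boat foot but: 1
  foot but stop: 1
  but stop is: 1
  … (23 more, each ≤ 1)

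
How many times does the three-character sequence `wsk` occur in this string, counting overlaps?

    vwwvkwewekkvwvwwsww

0

Sliding a length-3 window over the 19 characters (17 positions):
  (no match at any position)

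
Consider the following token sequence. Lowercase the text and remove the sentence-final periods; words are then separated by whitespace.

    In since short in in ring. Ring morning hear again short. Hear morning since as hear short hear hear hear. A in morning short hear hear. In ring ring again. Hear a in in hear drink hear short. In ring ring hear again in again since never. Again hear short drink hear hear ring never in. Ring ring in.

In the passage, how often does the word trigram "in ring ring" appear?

Scanning the 57 overlapping trigram windows for "in ring ring":
  position 5–7: in ring ring
  position 27–29: in ring ring
  position 39–41: in ring ring
  position 56–58: in ring ring

4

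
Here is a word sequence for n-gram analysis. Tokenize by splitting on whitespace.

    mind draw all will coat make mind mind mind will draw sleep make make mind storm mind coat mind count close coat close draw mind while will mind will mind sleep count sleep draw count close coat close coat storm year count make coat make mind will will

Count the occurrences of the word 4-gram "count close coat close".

Scanning the 45 overlapping 4-gram windows for "count close coat close":
  position 20–23: count close coat close
  position 35–38: count close coat close

2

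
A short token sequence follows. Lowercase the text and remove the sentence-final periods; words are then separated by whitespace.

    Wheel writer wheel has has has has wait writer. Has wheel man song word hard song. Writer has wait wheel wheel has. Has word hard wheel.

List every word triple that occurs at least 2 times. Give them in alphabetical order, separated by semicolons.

has has has; wheel has has

Trigram counts meeting the condition (at least 2 times):
  has has has: 2
  wheel has has: 2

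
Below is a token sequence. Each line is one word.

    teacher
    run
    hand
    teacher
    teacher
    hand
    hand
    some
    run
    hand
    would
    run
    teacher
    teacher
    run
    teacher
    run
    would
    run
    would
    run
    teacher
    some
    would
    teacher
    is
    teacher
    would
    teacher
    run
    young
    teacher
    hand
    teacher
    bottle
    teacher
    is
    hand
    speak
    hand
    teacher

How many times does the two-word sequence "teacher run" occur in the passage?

Scanning the 40 overlapping bigram windows for "teacher run":
  position 1–2: teacher run
  position 14–15: teacher run
  position 16–17: teacher run
  position 29–30: teacher run

4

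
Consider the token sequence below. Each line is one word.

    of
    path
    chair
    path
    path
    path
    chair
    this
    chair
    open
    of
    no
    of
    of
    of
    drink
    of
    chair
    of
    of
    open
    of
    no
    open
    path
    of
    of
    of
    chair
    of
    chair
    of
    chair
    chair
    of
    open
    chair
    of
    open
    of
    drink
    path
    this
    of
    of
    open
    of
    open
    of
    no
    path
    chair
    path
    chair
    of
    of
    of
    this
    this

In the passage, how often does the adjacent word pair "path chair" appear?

4

Scanning the 58 overlapping bigram windows for "path chair":
  position 2–3: path chair
  position 6–7: path chair
  position 51–52: path chair
  position 53–54: path chair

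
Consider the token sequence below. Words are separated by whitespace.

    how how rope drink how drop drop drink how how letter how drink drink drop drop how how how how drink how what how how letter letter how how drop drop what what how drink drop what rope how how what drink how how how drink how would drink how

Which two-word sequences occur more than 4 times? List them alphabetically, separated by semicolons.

Bigram counts meeting the condition (more than 4 times):
  drink how: 6
  how how: 10

drink how; how how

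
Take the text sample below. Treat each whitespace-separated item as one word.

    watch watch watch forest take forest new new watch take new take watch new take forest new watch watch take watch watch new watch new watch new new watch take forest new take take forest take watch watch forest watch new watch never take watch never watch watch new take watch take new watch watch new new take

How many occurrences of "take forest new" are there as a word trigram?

3

Scanning the 56 overlapping trigram windows for "take forest new":
  position 5–7: take forest new
  position 15–17: take forest new
  position 30–32: take forest new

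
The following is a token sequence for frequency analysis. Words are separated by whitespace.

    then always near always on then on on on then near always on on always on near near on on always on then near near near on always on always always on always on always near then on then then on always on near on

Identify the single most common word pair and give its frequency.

Bigram frequencies (highest first):
  always on: 8
  on always: 7
  on then: 4
  on on: 4
  then on: 3
  near near: 3
  … (9 more, each ≤ 3)

"always on", 8 times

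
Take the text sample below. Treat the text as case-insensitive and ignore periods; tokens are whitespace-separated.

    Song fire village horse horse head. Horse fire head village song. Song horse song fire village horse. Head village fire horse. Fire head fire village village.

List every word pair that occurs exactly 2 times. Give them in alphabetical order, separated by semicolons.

fire head; head village; horse fire; horse head; song fire; village horse

Bigram counts meeting the condition (exactly 2 times):
  fire head: 2
  head village: 2
  horse fire: 2
  horse head: 2
  song fire: 2
  village horse: 2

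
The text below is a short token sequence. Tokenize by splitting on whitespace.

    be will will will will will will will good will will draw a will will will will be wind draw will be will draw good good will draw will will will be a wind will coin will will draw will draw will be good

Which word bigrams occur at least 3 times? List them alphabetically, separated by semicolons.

Bigram counts meeting the condition (at least 3 times):
  draw will: 4
  will be: 4
  will draw: 5
  will will: 13

draw will; will be; will draw; will will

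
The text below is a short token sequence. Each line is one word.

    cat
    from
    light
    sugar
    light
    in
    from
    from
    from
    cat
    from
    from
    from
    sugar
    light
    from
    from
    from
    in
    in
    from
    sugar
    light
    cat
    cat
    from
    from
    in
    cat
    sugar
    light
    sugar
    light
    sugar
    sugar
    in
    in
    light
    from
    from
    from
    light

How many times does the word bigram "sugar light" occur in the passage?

Scanning the 41 overlapping bigram windows for "sugar light":
  position 4–5: sugar light
  position 14–15: sugar light
  position 22–23: sugar light
  position 30–31: sugar light
  position 32–33: sugar light

5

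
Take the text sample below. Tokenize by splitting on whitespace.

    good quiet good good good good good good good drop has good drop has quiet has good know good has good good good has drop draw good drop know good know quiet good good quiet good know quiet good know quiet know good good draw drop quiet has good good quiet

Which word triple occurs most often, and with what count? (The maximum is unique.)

"good good good", 6 times

Trigram frequencies (highest first):
  good good good: 6
  good know quiet: 3
  good quiet good: 2
  quiet good good: 2
  good drop has: 2
  quiet has good: 2
  … (28 more, each ≤ 2)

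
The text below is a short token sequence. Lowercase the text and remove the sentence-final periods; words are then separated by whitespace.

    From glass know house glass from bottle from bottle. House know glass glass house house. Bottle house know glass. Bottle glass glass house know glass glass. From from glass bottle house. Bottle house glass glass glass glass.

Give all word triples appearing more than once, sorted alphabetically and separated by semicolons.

bottle house know; glass glass glass; glass glass house; house bottle house; house know glass; know glass glass

Trigram counts meeting the condition (more than once):
  bottle house know: 2
  glass glass glass: 2
  glass glass house: 2
  house bottle house: 2
  house know glass: 3
  know glass glass: 2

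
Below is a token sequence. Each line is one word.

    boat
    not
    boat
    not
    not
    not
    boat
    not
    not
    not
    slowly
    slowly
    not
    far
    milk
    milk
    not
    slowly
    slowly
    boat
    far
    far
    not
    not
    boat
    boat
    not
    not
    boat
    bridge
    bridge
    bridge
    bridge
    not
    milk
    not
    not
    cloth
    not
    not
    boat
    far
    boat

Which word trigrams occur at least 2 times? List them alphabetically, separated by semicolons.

Trigram counts meeting the condition (at least 2 times):
  boat not not: 3
  bridge bridge bridge: 2
  not boat not: 2
  not not boat: 4
  not not not: 2
  not slowly slowly: 2

boat not not; bridge bridge bridge; not boat not; not not boat; not not not; not slowly slowly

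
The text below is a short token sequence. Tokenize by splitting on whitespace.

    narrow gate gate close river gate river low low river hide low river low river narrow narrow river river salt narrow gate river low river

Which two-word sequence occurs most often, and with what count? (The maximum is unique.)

"low river", 4 times

Bigram frequencies (highest first):
  low river: 4
  river low: 3
  narrow gate: 2
  gate river: 2
  gate gate: 1
  gate close: 1
  … (11 more, each ≤ 1)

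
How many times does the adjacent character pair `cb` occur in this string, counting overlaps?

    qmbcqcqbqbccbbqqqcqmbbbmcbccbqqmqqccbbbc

Sliding a length-2 window over the 40 characters (39 positions):
  position 12–13: cb
  position 25–26: cb
  position 28–29: cb
  position 36–37: cb

4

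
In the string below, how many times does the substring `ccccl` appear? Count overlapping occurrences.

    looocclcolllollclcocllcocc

Sliding a length-5 window over the 26 characters (22 positions):
  (no match at any position)

0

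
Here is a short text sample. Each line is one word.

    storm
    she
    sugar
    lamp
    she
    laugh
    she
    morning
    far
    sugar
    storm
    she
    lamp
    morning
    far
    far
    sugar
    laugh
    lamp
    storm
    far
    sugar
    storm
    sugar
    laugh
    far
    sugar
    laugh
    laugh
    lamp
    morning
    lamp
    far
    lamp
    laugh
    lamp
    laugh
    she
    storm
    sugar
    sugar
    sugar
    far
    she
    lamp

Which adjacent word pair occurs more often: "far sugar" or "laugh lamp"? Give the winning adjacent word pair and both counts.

"far sugar": 4 occurrences
"laugh lamp": 3 occurrences

"far sugar" (4 vs 3)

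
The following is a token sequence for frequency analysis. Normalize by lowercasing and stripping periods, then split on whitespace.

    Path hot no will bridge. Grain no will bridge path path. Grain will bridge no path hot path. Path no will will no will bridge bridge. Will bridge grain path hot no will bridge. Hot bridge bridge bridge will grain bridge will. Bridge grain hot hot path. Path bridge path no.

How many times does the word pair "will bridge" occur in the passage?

7

Scanning the 50 overlapping bigram windows for "will bridge":
  position 4–5: will bridge
  position 8–9: will bridge
  position 13–14: will bridge
  position 24–25: will bridge
  position 27–28: will bridge
  position 33–34: will bridge
  position 42–43: will bridge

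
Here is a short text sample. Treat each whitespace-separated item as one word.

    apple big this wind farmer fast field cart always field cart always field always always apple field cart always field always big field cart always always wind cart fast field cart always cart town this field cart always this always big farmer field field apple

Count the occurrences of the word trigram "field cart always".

Scanning the 43 overlapping trigram windows for "field cart always":
  position 7–9: field cart always
  position 10–12: field cart always
  position 17–19: field cart always
  position 23–25: field cart always
  position 30–32: field cart always
  position 36–38: field cart always

6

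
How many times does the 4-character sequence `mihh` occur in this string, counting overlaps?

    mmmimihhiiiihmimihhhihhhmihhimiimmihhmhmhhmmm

Sliding a length-4 window over the 45 characters (42 positions):
  position 5–8: mihh
  position 16–19: mihh
  position 25–28: mihh
  position 34–37: mihh

4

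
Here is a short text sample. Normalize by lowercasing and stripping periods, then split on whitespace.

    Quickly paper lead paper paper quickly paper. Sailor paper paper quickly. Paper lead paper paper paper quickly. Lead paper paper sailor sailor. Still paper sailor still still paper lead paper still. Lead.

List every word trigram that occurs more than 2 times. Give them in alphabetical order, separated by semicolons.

lead paper paper; paper lead paper; paper paper quickly

Trigram counts meeting the condition (more than 2 times):
  lead paper paper: 3
  paper lead paper: 3
  paper paper quickly: 3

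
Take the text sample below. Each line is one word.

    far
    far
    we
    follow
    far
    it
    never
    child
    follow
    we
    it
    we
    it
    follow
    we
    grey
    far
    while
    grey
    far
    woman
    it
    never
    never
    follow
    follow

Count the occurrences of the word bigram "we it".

2

Scanning the 25 overlapping bigram windows for "we it":
  position 10–11: we it
  position 12–13: we it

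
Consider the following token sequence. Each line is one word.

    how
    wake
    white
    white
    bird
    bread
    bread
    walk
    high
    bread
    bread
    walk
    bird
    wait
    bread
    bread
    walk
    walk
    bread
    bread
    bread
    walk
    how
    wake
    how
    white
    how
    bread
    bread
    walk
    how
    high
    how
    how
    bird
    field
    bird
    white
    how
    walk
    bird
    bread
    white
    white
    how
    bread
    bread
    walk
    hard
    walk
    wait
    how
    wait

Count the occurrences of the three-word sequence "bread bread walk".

Scanning the 51 overlapping trigram windows for "bread bread walk":
  position 6–8: bread bread walk
  position 10–12: bread bread walk
  position 15–17: bread bread walk
  position 20–22: bread bread walk
  position 28–30: bread bread walk
  position 46–48: bread bread walk

6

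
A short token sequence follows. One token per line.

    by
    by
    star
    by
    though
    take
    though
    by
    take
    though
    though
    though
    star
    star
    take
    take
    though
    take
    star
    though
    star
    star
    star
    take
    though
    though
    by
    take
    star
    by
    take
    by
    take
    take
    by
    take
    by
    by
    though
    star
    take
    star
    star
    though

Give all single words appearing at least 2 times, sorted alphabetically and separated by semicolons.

Unigram counts meeting the condition (at least 2 times):
  by: 10
  star: 11
  take: 12
  though: 11

by; star; take; though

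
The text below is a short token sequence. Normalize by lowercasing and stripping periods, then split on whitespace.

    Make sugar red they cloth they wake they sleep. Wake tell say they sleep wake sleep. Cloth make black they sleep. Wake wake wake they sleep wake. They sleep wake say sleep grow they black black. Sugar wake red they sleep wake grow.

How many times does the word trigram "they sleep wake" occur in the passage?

6

Scanning the 41 overlapping trigram windows for "they sleep wake":
  position 8–10: they sleep wake
  position 13–15: they sleep wake
  position 20–22: they sleep wake
  position 25–27: they sleep wake
  position 28–30: they sleep wake
  position 40–42: they sleep wake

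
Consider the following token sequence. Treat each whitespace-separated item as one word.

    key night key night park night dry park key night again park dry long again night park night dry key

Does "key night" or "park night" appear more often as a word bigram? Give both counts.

"key night": 3 occurrences
"park night": 2 occurrences

"key night" (3 vs 2)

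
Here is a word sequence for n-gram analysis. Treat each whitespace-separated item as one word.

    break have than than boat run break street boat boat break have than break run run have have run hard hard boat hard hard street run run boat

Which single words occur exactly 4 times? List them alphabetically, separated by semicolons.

Unigram counts meeting the condition (exactly 4 times):
  break: 4
  hard: 4
  have: 4

break; hard; have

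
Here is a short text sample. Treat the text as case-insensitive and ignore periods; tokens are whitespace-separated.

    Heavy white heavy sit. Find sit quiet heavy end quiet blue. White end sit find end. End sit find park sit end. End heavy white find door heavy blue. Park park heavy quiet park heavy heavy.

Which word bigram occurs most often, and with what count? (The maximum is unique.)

Bigram frequencies (highest first):
  sit find: 3
  heavy white: 2
  end sit: 2
  end end: 2
  park heavy: 2
  white heavy: 1
  … (23 more, each ≤ 1)

"sit find", 3 times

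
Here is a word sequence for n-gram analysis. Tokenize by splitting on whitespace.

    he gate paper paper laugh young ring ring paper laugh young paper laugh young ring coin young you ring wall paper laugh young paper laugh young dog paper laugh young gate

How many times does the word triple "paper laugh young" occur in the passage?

Scanning the 29 overlapping trigram windows for "paper laugh young":
  position 4–6: paper laugh young
  position 9–11: paper laugh young
  position 12–14: paper laugh young
  position 21–23: paper laugh young
  position 24–26: paper laugh young
  position 28–30: paper laugh young

6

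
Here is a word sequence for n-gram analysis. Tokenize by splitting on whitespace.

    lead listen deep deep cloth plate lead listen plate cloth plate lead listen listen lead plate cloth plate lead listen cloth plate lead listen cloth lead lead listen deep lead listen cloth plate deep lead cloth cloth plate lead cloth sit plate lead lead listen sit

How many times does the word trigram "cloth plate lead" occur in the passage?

5

Scanning the 44 overlapping trigram windows for "cloth plate lead":
  position 5–7: cloth plate lead
  position 10–12: cloth plate lead
  position 17–19: cloth plate lead
  position 21–23: cloth plate lead
  position 37–39: cloth plate lead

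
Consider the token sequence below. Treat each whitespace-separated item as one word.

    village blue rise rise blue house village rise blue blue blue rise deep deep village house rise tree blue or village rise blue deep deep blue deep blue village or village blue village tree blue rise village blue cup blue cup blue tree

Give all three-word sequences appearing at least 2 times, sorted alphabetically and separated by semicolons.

blue cup blue; village rise blue

Trigram counts meeting the condition (at least 2 times):
  blue cup blue: 2
  village rise blue: 2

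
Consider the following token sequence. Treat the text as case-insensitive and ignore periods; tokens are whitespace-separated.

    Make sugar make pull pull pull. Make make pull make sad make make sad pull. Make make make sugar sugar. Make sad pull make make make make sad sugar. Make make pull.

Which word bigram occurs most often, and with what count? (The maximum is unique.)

Bigram frequencies (highest first):
  make make: 8
  pull make: 4
  make sad: 4
  sugar make: 3
  make pull: 3
  make sugar: 2
  … (5 more, each ≤ 2)

"make make", 8 times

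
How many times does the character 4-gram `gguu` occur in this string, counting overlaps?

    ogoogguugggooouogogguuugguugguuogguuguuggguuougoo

6

Sliding a length-4 window over the 49 characters (46 positions):
  position 5–8: gguu
  position 19–22: gguu
  position 24–27: gguu
  position 28–31: gguu
  position 33–36: gguu
  position 41–44: gguu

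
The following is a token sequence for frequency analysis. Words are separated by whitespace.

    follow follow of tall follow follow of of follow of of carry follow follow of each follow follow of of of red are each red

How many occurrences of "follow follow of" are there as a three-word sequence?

4

Scanning the 23 overlapping trigram windows for "follow follow of":
  position 1–3: follow follow of
  position 5–7: follow follow of
  position 13–15: follow follow of
  position 17–19: follow follow of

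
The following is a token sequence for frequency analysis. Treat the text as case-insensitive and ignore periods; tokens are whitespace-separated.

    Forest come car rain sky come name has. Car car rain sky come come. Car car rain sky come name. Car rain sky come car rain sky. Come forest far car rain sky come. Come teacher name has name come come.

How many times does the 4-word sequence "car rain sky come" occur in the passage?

6

Scanning the 38 overlapping 4-gram windows for "car rain sky come":
  position 3–6: car rain sky come
  position 10–13: car rain sky come
  position 16–19: car rain sky come
  position 21–24: car rain sky come
  position 25–28: car rain sky come
  position 31–34: car rain sky come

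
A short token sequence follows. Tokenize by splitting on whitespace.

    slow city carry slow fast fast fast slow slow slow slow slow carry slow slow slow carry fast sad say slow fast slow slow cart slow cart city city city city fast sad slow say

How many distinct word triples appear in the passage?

35 tokens → 33 trigram windows in total.
Repeated trigrams (each contributes count−1 duplicates):
  slow slow slow: 4
  city city city: 2
  fast slow slow: 2
  slow slow carry: 2
6 duplicate windows → 33 − 6 = 27 distinct.

27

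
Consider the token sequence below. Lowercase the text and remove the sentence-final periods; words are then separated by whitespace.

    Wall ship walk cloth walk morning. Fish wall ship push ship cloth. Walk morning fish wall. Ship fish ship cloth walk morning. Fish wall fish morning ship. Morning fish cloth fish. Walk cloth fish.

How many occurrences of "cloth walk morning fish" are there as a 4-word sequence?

Scanning the 31 overlapping 4-gram windows for "cloth walk morning fish":
  position 4–7: cloth walk morning fish
  position 12–15: cloth walk morning fish
  position 20–23: cloth walk morning fish

3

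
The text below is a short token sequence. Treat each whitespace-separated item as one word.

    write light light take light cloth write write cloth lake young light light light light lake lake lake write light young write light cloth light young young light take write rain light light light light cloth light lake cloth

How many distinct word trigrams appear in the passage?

39 tokens → 37 trigram windows in total.
Repeated trigrams (each contributes count−1 duplicates):
  light light light: 4
  light cloth light: 2
4 duplicate windows → 37 − 4 = 33 distinct.

33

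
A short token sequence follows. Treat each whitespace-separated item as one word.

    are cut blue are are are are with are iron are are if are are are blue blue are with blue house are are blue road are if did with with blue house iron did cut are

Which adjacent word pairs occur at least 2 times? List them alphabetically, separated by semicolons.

Bigram counts meeting the condition (at least 2 times):
  are are: 7
  are blue: 2
  are if: 2
  are with: 2
  blue are: 2
  blue house: 2
  with blue: 2

are are; are blue; are if; are with; blue are; blue house; with blue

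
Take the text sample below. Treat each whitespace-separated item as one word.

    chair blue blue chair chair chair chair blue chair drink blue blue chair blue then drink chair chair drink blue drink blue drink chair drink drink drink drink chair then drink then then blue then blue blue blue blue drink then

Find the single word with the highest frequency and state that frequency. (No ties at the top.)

Unigram frequencies (highest first):
  blue: 13
  chair: 11
  drink: 11
  then: 6

"blue", 13 times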